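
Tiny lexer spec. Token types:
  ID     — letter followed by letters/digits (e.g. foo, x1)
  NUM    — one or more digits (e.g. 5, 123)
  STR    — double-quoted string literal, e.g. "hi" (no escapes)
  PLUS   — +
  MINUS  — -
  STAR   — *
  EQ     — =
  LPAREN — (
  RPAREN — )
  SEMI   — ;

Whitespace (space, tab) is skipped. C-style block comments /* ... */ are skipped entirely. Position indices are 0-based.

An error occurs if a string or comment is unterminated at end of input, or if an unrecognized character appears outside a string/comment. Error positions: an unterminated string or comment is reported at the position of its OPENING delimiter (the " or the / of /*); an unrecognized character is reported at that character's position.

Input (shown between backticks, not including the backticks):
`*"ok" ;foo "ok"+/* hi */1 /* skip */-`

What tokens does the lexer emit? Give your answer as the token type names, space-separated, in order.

pos=0: emit STAR '*'
pos=1: enter STRING mode
pos=1: emit STR "ok" (now at pos=5)
pos=6: emit SEMI ';'
pos=7: emit ID 'foo' (now at pos=10)
pos=11: enter STRING mode
pos=11: emit STR "ok" (now at pos=15)
pos=15: emit PLUS '+'
pos=16: enter COMMENT mode (saw '/*')
exit COMMENT mode (now at pos=24)
pos=24: emit NUM '1' (now at pos=25)
pos=26: enter COMMENT mode (saw '/*')
exit COMMENT mode (now at pos=36)
pos=36: emit MINUS '-'
DONE. 8 tokens: [STAR, STR, SEMI, ID, STR, PLUS, NUM, MINUS]

Answer: STAR STR SEMI ID STR PLUS NUM MINUS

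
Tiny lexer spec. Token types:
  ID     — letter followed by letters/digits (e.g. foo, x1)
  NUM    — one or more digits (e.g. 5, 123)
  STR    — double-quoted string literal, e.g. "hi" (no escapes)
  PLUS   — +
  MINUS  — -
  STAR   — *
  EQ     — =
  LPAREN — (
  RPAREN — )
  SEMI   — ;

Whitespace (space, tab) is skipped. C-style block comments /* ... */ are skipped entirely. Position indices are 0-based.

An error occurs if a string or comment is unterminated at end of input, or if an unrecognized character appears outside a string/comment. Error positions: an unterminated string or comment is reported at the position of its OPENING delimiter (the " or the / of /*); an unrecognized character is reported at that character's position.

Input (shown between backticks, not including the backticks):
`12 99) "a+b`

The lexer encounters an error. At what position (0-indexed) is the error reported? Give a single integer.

Answer: 7

Derivation:
pos=0: emit NUM '12' (now at pos=2)
pos=3: emit NUM '99' (now at pos=5)
pos=5: emit RPAREN ')'
pos=7: enter STRING mode
pos=7: ERROR — unterminated string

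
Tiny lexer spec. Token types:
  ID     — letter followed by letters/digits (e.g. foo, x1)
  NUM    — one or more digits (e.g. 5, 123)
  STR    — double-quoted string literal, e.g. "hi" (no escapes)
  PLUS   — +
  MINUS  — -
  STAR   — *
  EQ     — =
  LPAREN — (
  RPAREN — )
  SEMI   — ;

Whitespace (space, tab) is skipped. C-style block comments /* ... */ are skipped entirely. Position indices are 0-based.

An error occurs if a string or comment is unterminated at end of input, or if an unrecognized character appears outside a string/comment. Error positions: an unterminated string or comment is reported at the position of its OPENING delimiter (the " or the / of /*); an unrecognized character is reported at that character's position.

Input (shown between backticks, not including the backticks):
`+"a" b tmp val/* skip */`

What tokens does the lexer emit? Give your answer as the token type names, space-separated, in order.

pos=0: emit PLUS '+'
pos=1: enter STRING mode
pos=1: emit STR "a" (now at pos=4)
pos=5: emit ID 'b' (now at pos=6)
pos=7: emit ID 'tmp' (now at pos=10)
pos=11: emit ID 'val' (now at pos=14)
pos=14: enter COMMENT mode (saw '/*')
exit COMMENT mode (now at pos=24)
DONE. 5 tokens: [PLUS, STR, ID, ID, ID]

Answer: PLUS STR ID ID ID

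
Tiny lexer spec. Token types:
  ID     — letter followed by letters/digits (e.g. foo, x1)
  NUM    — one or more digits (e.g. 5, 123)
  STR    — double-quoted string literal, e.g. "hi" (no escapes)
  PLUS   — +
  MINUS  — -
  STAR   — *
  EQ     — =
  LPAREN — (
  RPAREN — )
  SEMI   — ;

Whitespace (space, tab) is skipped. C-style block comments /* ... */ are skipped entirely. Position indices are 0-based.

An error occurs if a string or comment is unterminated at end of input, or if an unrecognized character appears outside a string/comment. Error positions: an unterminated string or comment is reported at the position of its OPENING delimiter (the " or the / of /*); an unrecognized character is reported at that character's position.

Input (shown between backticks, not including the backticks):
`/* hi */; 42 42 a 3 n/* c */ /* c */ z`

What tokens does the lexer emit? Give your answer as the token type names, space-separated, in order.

Answer: SEMI NUM NUM ID NUM ID ID

Derivation:
pos=0: enter COMMENT mode (saw '/*')
exit COMMENT mode (now at pos=8)
pos=8: emit SEMI ';'
pos=10: emit NUM '42' (now at pos=12)
pos=13: emit NUM '42' (now at pos=15)
pos=16: emit ID 'a' (now at pos=17)
pos=18: emit NUM '3' (now at pos=19)
pos=20: emit ID 'n' (now at pos=21)
pos=21: enter COMMENT mode (saw '/*')
exit COMMENT mode (now at pos=28)
pos=29: enter COMMENT mode (saw '/*')
exit COMMENT mode (now at pos=36)
pos=37: emit ID 'z' (now at pos=38)
DONE. 7 tokens: [SEMI, NUM, NUM, ID, NUM, ID, ID]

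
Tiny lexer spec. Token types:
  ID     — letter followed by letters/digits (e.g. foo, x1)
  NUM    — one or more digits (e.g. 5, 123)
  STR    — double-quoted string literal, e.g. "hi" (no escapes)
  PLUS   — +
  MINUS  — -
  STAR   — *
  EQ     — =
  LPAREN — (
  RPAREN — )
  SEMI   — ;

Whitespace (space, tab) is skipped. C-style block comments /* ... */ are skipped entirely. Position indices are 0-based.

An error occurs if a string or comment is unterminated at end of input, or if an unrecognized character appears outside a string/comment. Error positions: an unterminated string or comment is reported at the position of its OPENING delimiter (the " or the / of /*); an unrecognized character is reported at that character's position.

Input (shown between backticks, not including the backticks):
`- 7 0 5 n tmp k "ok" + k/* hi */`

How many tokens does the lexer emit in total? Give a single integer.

pos=0: emit MINUS '-'
pos=2: emit NUM '7' (now at pos=3)
pos=4: emit NUM '0' (now at pos=5)
pos=6: emit NUM '5' (now at pos=7)
pos=8: emit ID 'n' (now at pos=9)
pos=10: emit ID 'tmp' (now at pos=13)
pos=14: emit ID 'k' (now at pos=15)
pos=16: enter STRING mode
pos=16: emit STR "ok" (now at pos=20)
pos=21: emit PLUS '+'
pos=23: emit ID 'k' (now at pos=24)
pos=24: enter COMMENT mode (saw '/*')
exit COMMENT mode (now at pos=32)
DONE. 10 tokens: [MINUS, NUM, NUM, NUM, ID, ID, ID, STR, PLUS, ID]

Answer: 10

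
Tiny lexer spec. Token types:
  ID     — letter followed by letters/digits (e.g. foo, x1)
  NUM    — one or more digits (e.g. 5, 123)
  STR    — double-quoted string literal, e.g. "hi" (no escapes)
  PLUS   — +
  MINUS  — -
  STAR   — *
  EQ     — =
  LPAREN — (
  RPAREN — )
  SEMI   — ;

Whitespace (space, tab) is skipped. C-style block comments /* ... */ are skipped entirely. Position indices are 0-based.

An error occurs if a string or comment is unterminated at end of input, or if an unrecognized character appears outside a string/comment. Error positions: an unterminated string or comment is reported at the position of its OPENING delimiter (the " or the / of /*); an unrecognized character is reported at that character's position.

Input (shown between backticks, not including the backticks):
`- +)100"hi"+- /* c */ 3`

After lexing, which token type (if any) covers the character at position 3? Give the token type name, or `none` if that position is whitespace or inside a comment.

Answer: RPAREN

Derivation:
pos=0: emit MINUS '-'
pos=2: emit PLUS '+'
pos=3: emit RPAREN ')'
pos=4: emit NUM '100' (now at pos=7)
pos=7: enter STRING mode
pos=7: emit STR "hi" (now at pos=11)
pos=11: emit PLUS '+'
pos=12: emit MINUS '-'
pos=14: enter COMMENT mode (saw '/*')
exit COMMENT mode (now at pos=21)
pos=22: emit NUM '3' (now at pos=23)
DONE. 8 tokens: [MINUS, PLUS, RPAREN, NUM, STR, PLUS, MINUS, NUM]
Position 3: char is ')' -> RPAREN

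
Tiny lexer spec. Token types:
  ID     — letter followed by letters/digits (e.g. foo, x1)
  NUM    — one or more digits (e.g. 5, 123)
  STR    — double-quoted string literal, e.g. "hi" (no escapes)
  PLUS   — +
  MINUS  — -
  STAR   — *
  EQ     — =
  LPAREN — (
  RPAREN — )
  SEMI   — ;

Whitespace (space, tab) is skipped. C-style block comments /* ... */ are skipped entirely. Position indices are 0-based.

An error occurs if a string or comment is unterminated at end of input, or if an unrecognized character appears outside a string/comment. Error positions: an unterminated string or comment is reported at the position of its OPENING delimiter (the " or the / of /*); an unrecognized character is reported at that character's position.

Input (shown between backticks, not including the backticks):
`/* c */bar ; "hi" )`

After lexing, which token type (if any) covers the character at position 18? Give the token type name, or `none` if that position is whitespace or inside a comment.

Answer: RPAREN

Derivation:
pos=0: enter COMMENT mode (saw '/*')
exit COMMENT mode (now at pos=7)
pos=7: emit ID 'bar' (now at pos=10)
pos=11: emit SEMI ';'
pos=13: enter STRING mode
pos=13: emit STR "hi" (now at pos=17)
pos=18: emit RPAREN ')'
DONE. 4 tokens: [ID, SEMI, STR, RPAREN]
Position 18: char is ')' -> RPAREN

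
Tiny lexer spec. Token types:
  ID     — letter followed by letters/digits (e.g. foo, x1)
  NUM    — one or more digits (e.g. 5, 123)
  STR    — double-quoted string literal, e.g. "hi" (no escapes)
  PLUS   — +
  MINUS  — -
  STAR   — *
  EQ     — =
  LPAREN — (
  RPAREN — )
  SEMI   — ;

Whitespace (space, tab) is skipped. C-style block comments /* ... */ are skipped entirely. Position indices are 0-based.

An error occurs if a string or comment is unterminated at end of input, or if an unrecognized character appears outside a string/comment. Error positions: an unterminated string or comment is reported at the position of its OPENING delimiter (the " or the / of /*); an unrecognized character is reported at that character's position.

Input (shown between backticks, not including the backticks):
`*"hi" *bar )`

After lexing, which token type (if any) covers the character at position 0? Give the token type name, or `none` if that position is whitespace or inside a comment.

pos=0: emit STAR '*'
pos=1: enter STRING mode
pos=1: emit STR "hi" (now at pos=5)
pos=6: emit STAR '*'
pos=7: emit ID 'bar' (now at pos=10)
pos=11: emit RPAREN ')'
DONE. 5 tokens: [STAR, STR, STAR, ID, RPAREN]
Position 0: char is '*' -> STAR

Answer: STAR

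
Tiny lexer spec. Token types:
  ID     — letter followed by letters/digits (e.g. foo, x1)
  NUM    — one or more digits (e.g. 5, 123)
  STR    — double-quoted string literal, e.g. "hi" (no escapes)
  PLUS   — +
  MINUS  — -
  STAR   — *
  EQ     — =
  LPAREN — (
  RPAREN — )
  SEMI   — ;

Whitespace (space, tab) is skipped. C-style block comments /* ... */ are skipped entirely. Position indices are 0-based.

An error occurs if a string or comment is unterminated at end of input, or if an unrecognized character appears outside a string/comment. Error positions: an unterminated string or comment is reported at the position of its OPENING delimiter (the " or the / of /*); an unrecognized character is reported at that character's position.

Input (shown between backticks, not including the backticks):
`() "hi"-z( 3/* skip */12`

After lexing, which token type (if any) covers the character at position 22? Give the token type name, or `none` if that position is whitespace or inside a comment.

pos=0: emit LPAREN '('
pos=1: emit RPAREN ')'
pos=3: enter STRING mode
pos=3: emit STR "hi" (now at pos=7)
pos=7: emit MINUS '-'
pos=8: emit ID 'z' (now at pos=9)
pos=9: emit LPAREN '('
pos=11: emit NUM '3' (now at pos=12)
pos=12: enter COMMENT mode (saw '/*')
exit COMMENT mode (now at pos=22)
pos=22: emit NUM '12' (now at pos=24)
DONE. 8 tokens: [LPAREN, RPAREN, STR, MINUS, ID, LPAREN, NUM, NUM]
Position 22: char is '1' -> NUM

Answer: NUM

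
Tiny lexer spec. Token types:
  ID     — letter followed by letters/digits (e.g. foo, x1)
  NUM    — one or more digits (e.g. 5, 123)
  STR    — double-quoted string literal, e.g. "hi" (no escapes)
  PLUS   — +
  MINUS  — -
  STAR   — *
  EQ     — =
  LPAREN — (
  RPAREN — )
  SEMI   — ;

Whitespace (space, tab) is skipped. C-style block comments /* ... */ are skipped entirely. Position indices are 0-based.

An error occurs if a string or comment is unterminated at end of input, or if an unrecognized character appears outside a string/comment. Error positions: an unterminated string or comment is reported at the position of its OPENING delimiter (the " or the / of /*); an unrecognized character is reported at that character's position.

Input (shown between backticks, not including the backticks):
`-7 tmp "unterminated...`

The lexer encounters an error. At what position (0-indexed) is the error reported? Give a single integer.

Answer: 7

Derivation:
pos=0: emit MINUS '-'
pos=1: emit NUM '7' (now at pos=2)
pos=3: emit ID 'tmp' (now at pos=6)
pos=7: enter STRING mode
pos=7: ERROR — unterminated string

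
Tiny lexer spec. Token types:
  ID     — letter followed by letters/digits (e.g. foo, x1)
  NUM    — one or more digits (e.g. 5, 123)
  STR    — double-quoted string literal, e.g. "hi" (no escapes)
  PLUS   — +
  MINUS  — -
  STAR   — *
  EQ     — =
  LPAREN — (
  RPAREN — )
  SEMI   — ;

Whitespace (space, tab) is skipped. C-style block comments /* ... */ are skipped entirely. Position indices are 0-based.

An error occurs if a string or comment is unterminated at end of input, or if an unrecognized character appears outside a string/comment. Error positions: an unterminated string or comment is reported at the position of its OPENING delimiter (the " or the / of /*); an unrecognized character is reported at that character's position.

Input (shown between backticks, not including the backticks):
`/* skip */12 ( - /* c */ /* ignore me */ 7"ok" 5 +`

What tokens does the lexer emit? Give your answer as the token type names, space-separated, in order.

pos=0: enter COMMENT mode (saw '/*')
exit COMMENT mode (now at pos=10)
pos=10: emit NUM '12' (now at pos=12)
pos=13: emit LPAREN '('
pos=15: emit MINUS '-'
pos=17: enter COMMENT mode (saw '/*')
exit COMMENT mode (now at pos=24)
pos=25: enter COMMENT mode (saw '/*')
exit COMMENT mode (now at pos=40)
pos=41: emit NUM '7' (now at pos=42)
pos=42: enter STRING mode
pos=42: emit STR "ok" (now at pos=46)
pos=47: emit NUM '5' (now at pos=48)
pos=49: emit PLUS '+'
DONE. 7 tokens: [NUM, LPAREN, MINUS, NUM, STR, NUM, PLUS]

Answer: NUM LPAREN MINUS NUM STR NUM PLUS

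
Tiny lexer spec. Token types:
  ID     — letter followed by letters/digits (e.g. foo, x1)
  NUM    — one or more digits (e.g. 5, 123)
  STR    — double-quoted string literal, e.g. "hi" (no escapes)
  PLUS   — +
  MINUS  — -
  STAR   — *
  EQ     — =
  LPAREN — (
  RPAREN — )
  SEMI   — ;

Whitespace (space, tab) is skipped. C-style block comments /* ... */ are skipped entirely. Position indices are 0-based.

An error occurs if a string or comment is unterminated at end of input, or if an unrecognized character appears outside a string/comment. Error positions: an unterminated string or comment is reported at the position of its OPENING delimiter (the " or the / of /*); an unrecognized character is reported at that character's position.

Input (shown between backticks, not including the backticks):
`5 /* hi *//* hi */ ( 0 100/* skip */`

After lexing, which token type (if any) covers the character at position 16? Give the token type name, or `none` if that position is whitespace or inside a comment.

Answer: none

Derivation:
pos=0: emit NUM '5' (now at pos=1)
pos=2: enter COMMENT mode (saw '/*')
exit COMMENT mode (now at pos=10)
pos=10: enter COMMENT mode (saw '/*')
exit COMMENT mode (now at pos=18)
pos=19: emit LPAREN '('
pos=21: emit NUM '0' (now at pos=22)
pos=23: emit NUM '100' (now at pos=26)
pos=26: enter COMMENT mode (saw '/*')
exit COMMENT mode (now at pos=36)
DONE. 4 tokens: [NUM, LPAREN, NUM, NUM]
Position 16: char is '*' -> none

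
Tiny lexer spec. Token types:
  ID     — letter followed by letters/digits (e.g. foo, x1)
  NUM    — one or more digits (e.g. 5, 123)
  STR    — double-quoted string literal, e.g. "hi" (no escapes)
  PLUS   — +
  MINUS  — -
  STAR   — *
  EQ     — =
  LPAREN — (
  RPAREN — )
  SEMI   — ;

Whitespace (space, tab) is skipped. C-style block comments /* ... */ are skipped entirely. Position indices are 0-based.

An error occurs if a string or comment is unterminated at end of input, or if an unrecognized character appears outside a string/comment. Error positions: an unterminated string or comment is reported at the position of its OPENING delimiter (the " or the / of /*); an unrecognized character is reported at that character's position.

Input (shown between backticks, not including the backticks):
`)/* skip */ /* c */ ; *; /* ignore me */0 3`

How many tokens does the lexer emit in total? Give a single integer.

Answer: 6

Derivation:
pos=0: emit RPAREN ')'
pos=1: enter COMMENT mode (saw '/*')
exit COMMENT mode (now at pos=11)
pos=12: enter COMMENT mode (saw '/*')
exit COMMENT mode (now at pos=19)
pos=20: emit SEMI ';'
pos=22: emit STAR '*'
pos=23: emit SEMI ';'
pos=25: enter COMMENT mode (saw '/*')
exit COMMENT mode (now at pos=40)
pos=40: emit NUM '0' (now at pos=41)
pos=42: emit NUM '3' (now at pos=43)
DONE. 6 tokens: [RPAREN, SEMI, STAR, SEMI, NUM, NUM]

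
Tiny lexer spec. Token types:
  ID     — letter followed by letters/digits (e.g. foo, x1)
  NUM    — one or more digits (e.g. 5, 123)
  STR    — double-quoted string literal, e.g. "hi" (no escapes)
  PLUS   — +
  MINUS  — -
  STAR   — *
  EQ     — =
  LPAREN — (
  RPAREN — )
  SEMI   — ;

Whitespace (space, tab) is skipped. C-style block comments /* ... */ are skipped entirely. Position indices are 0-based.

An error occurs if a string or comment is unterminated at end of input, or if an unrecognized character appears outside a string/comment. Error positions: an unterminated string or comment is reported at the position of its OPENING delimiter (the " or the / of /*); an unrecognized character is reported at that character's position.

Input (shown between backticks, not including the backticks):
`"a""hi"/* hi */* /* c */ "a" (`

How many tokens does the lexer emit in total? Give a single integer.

Answer: 5

Derivation:
pos=0: enter STRING mode
pos=0: emit STR "a" (now at pos=3)
pos=3: enter STRING mode
pos=3: emit STR "hi" (now at pos=7)
pos=7: enter COMMENT mode (saw '/*')
exit COMMENT mode (now at pos=15)
pos=15: emit STAR '*'
pos=17: enter COMMENT mode (saw '/*')
exit COMMENT mode (now at pos=24)
pos=25: enter STRING mode
pos=25: emit STR "a" (now at pos=28)
pos=29: emit LPAREN '('
DONE. 5 tokens: [STR, STR, STAR, STR, LPAREN]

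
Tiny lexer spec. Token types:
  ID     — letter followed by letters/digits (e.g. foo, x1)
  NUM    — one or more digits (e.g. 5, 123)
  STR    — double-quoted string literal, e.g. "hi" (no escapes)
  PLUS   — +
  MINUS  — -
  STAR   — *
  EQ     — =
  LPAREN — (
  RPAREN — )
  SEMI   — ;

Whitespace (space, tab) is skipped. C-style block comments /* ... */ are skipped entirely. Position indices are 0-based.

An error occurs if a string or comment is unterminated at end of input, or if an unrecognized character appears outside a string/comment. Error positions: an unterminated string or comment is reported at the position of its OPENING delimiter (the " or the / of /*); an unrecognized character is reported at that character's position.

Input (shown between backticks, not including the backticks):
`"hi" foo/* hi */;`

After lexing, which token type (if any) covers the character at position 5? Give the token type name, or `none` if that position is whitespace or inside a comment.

Answer: ID

Derivation:
pos=0: enter STRING mode
pos=0: emit STR "hi" (now at pos=4)
pos=5: emit ID 'foo' (now at pos=8)
pos=8: enter COMMENT mode (saw '/*')
exit COMMENT mode (now at pos=16)
pos=16: emit SEMI ';'
DONE. 3 tokens: [STR, ID, SEMI]
Position 5: char is 'f' -> ID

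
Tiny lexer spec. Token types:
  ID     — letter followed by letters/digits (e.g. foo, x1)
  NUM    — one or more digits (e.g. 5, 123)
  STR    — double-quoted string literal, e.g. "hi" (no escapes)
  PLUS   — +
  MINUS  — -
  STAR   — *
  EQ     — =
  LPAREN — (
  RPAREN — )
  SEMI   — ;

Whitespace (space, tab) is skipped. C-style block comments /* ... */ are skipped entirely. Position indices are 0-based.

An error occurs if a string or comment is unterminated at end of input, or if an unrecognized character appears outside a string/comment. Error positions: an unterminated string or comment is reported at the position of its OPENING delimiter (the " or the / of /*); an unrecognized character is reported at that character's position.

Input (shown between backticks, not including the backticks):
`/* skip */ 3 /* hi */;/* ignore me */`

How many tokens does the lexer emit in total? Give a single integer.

Answer: 2

Derivation:
pos=0: enter COMMENT mode (saw '/*')
exit COMMENT mode (now at pos=10)
pos=11: emit NUM '3' (now at pos=12)
pos=13: enter COMMENT mode (saw '/*')
exit COMMENT mode (now at pos=21)
pos=21: emit SEMI ';'
pos=22: enter COMMENT mode (saw '/*')
exit COMMENT mode (now at pos=37)
DONE. 2 tokens: [NUM, SEMI]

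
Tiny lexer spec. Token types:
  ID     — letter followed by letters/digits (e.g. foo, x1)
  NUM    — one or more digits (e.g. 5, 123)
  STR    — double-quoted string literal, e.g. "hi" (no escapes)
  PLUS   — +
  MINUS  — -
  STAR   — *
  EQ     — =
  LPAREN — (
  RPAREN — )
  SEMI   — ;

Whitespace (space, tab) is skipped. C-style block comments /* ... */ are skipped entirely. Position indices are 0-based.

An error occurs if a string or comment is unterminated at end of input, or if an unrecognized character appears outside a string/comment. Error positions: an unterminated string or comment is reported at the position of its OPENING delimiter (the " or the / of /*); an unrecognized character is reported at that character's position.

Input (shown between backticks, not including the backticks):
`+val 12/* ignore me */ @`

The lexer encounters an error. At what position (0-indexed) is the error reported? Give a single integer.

pos=0: emit PLUS '+'
pos=1: emit ID 'val' (now at pos=4)
pos=5: emit NUM '12' (now at pos=7)
pos=7: enter COMMENT mode (saw '/*')
exit COMMENT mode (now at pos=22)
pos=23: ERROR — unrecognized char '@'

Answer: 23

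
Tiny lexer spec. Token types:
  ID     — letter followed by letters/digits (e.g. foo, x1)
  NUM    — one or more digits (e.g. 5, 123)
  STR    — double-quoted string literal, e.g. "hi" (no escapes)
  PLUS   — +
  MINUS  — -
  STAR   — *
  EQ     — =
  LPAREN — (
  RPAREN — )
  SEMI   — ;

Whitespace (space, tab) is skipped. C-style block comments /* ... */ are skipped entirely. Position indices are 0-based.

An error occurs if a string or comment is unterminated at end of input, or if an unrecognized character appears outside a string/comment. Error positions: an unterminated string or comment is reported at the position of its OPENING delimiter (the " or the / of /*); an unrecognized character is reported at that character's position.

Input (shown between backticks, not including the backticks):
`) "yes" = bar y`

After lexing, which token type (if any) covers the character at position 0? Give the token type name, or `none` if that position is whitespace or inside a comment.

Answer: RPAREN

Derivation:
pos=0: emit RPAREN ')'
pos=2: enter STRING mode
pos=2: emit STR "yes" (now at pos=7)
pos=8: emit EQ '='
pos=10: emit ID 'bar' (now at pos=13)
pos=14: emit ID 'y' (now at pos=15)
DONE. 5 tokens: [RPAREN, STR, EQ, ID, ID]
Position 0: char is ')' -> RPAREN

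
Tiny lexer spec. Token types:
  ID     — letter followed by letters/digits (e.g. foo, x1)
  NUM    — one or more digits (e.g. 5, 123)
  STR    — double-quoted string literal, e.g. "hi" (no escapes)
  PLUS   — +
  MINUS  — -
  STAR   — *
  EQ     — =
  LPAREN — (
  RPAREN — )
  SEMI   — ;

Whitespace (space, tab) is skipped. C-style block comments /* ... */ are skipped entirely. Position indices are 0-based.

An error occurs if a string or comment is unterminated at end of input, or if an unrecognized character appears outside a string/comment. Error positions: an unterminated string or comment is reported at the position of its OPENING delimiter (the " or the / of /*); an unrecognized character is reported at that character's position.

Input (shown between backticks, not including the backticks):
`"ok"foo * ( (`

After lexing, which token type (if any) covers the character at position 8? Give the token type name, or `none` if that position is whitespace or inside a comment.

pos=0: enter STRING mode
pos=0: emit STR "ok" (now at pos=4)
pos=4: emit ID 'foo' (now at pos=7)
pos=8: emit STAR '*'
pos=10: emit LPAREN '('
pos=12: emit LPAREN '('
DONE. 5 tokens: [STR, ID, STAR, LPAREN, LPAREN]
Position 8: char is '*' -> STAR

Answer: STAR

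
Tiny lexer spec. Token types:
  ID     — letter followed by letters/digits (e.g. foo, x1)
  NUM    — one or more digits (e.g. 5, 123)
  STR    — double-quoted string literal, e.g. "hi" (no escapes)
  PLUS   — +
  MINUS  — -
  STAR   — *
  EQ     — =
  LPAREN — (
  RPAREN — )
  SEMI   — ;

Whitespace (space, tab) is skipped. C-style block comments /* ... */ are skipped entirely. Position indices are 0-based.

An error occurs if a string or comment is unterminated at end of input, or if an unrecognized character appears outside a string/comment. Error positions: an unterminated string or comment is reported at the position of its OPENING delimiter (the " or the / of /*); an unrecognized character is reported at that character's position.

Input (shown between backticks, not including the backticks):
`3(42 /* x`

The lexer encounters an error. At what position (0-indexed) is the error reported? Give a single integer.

Answer: 5

Derivation:
pos=0: emit NUM '3' (now at pos=1)
pos=1: emit LPAREN '('
pos=2: emit NUM '42' (now at pos=4)
pos=5: enter COMMENT mode (saw '/*')
pos=5: ERROR — unterminated comment (reached EOF)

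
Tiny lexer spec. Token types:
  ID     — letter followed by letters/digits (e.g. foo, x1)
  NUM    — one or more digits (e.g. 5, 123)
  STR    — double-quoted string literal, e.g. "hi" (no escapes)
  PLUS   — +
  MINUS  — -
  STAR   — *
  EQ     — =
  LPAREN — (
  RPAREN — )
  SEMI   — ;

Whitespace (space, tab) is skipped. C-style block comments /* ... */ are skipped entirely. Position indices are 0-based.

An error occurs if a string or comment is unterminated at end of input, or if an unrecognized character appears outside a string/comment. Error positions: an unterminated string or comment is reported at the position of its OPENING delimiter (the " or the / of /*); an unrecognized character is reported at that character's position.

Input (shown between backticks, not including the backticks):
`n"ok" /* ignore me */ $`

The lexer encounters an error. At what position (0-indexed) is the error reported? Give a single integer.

Answer: 22

Derivation:
pos=0: emit ID 'n' (now at pos=1)
pos=1: enter STRING mode
pos=1: emit STR "ok" (now at pos=5)
pos=6: enter COMMENT mode (saw '/*')
exit COMMENT mode (now at pos=21)
pos=22: ERROR — unrecognized char '$'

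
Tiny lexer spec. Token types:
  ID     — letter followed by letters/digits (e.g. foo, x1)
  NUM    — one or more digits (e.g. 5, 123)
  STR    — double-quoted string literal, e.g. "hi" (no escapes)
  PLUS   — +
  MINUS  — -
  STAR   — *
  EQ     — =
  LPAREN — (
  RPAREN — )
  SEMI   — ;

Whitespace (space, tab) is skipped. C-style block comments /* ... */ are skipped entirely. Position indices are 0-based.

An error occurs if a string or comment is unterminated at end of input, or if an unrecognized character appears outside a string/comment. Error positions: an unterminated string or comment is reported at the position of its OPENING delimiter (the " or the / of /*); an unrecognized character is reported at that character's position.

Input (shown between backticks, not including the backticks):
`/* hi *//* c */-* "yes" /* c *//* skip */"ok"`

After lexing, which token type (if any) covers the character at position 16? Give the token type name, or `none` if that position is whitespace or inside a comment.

pos=0: enter COMMENT mode (saw '/*')
exit COMMENT mode (now at pos=8)
pos=8: enter COMMENT mode (saw '/*')
exit COMMENT mode (now at pos=15)
pos=15: emit MINUS '-'
pos=16: emit STAR '*'
pos=18: enter STRING mode
pos=18: emit STR "yes" (now at pos=23)
pos=24: enter COMMENT mode (saw '/*')
exit COMMENT mode (now at pos=31)
pos=31: enter COMMENT mode (saw '/*')
exit COMMENT mode (now at pos=41)
pos=41: enter STRING mode
pos=41: emit STR "ok" (now at pos=45)
DONE. 4 tokens: [MINUS, STAR, STR, STR]
Position 16: char is '*' -> STAR

Answer: STAR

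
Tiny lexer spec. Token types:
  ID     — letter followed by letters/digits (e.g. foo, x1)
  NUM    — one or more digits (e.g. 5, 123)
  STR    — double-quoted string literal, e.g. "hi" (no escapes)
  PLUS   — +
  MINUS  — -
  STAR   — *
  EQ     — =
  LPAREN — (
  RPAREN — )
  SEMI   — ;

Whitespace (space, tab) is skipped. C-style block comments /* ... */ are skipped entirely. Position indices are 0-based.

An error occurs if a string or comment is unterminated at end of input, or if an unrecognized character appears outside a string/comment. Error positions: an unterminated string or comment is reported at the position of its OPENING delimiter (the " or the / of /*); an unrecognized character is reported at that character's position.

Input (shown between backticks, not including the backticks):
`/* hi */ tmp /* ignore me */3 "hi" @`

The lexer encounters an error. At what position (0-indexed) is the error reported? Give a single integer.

pos=0: enter COMMENT mode (saw '/*')
exit COMMENT mode (now at pos=8)
pos=9: emit ID 'tmp' (now at pos=12)
pos=13: enter COMMENT mode (saw '/*')
exit COMMENT mode (now at pos=28)
pos=28: emit NUM '3' (now at pos=29)
pos=30: enter STRING mode
pos=30: emit STR "hi" (now at pos=34)
pos=35: ERROR — unrecognized char '@'

Answer: 35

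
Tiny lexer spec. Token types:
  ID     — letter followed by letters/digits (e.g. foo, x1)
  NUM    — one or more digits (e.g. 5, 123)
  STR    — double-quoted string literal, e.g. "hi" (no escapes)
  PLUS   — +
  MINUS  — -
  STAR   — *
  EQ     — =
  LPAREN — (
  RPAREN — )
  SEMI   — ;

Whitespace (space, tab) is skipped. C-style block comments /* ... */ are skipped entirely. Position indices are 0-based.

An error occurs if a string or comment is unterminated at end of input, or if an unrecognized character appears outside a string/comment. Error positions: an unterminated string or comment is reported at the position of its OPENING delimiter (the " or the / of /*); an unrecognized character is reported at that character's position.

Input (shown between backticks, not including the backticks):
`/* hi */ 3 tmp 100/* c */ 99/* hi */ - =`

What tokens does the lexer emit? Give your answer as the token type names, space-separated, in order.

pos=0: enter COMMENT mode (saw '/*')
exit COMMENT mode (now at pos=8)
pos=9: emit NUM '3' (now at pos=10)
pos=11: emit ID 'tmp' (now at pos=14)
pos=15: emit NUM '100' (now at pos=18)
pos=18: enter COMMENT mode (saw '/*')
exit COMMENT mode (now at pos=25)
pos=26: emit NUM '99' (now at pos=28)
pos=28: enter COMMENT mode (saw '/*')
exit COMMENT mode (now at pos=36)
pos=37: emit MINUS '-'
pos=39: emit EQ '='
DONE. 6 tokens: [NUM, ID, NUM, NUM, MINUS, EQ]

Answer: NUM ID NUM NUM MINUS EQ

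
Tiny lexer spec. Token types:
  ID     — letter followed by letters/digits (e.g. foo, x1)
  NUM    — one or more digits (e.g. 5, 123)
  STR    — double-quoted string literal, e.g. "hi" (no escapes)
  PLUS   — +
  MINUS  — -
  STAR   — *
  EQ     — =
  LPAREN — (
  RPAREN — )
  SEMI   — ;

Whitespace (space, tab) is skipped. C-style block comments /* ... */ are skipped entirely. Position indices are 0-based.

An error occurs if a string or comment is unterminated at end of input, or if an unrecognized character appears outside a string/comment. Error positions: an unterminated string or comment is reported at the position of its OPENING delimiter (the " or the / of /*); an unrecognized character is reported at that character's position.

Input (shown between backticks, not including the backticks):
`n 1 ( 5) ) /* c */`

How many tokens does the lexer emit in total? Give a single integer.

Answer: 6

Derivation:
pos=0: emit ID 'n' (now at pos=1)
pos=2: emit NUM '1' (now at pos=3)
pos=4: emit LPAREN '('
pos=6: emit NUM '5' (now at pos=7)
pos=7: emit RPAREN ')'
pos=9: emit RPAREN ')'
pos=11: enter COMMENT mode (saw '/*')
exit COMMENT mode (now at pos=18)
DONE. 6 tokens: [ID, NUM, LPAREN, NUM, RPAREN, RPAREN]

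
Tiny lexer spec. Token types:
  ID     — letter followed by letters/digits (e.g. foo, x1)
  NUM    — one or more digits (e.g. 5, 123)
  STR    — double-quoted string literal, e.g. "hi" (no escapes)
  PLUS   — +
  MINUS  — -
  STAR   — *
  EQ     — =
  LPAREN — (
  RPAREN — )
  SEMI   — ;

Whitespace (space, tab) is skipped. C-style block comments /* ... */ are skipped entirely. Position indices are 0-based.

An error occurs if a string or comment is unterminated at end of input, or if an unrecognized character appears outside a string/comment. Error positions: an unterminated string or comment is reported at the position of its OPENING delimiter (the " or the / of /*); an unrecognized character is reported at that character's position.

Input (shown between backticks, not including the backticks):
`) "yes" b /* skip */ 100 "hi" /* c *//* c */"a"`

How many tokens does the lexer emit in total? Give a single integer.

pos=0: emit RPAREN ')'
pos=2: enter STRING mode
pos=2: emit STR "yes" (now at pos=7)
pos=8: emit ID 'b' (now at pos=9)
pos=10: enter COMMENT mode (saw '/*')
exit COMMENT mode (now at pos=20)
pos=21: emit NUM '100' (now at pos=24)
pos=25: enter STRING mode
pos=25: emit STR "hi" (now at pos=29)
pos=30: enter COMMENT mode (saw '/*')
exit COMMENT mode (now at pos=37)
pos=37: enter COMMENT mode (saw '/*')
exit COMMENT mode (now at pos=44)
pos=44: enter STRING mode
pos=44: emit STR "a" (now at pos=47)
DONE. 6 tokens: [RPAREN, STR, ID, NUM, STR, STR]

Answer: 6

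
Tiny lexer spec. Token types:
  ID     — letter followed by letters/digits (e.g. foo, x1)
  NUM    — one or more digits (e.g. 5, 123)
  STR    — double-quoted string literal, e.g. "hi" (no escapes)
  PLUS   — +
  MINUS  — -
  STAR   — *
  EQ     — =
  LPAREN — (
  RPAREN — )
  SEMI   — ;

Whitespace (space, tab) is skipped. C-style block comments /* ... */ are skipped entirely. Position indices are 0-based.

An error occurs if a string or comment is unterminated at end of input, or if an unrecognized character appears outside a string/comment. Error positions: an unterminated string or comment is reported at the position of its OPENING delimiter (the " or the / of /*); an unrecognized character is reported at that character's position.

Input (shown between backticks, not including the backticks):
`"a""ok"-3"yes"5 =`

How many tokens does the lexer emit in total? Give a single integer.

pos=0: enter STRING mode
pos=0: emit STR "a" (now at pos=3)
pos=3: enter STRING mode
pos=3: emit STR "ok" (now at pos=7)
pos=7: emit MINUS '-'
pos=8: emit NUM '3' (now at pos=9)
pos=9: enter STRING mode
pos=9: emit STR "yes" (now at pos=14)
pos=14: emit NUM '5' (now at pos=15)
pos=16: emit EQ '='
DONE. 7 tokens: [STR, STR, MINUS, NUM, STR, NUM, EQ]

Answer: 7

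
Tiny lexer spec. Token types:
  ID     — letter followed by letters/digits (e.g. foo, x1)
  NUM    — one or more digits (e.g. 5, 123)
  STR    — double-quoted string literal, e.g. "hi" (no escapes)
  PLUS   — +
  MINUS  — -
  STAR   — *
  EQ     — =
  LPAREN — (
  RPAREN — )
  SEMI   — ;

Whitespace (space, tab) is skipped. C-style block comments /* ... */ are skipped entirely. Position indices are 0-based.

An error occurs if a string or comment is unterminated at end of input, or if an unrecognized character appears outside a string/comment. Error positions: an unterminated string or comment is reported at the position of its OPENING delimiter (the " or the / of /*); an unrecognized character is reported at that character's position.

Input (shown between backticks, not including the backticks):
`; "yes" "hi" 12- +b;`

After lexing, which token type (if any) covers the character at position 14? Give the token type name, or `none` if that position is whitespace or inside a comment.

pos=0: emit SEMI ';'
pos=2: enter STRING mode
pos=2: emit STR "yes" (now at pos=7)
pos=8: enter STRING mode
pos=8: emit STR "hi" (now at pos=12)
pos=13: emit NUM '12' (now at pos=15)
pos=15: emit MINUS '-'
pos=17: emit PLUS '+'
pos=18: emit ID 'b' (now at pos=19)
pos=19: emit SEMI ';'
DONE. 8 tokens: [SEMI, STR, STR, NUM, MINUS, PLUS, ID, SEMI]
Position 14: char is '2' -> NUM

Answer: NUM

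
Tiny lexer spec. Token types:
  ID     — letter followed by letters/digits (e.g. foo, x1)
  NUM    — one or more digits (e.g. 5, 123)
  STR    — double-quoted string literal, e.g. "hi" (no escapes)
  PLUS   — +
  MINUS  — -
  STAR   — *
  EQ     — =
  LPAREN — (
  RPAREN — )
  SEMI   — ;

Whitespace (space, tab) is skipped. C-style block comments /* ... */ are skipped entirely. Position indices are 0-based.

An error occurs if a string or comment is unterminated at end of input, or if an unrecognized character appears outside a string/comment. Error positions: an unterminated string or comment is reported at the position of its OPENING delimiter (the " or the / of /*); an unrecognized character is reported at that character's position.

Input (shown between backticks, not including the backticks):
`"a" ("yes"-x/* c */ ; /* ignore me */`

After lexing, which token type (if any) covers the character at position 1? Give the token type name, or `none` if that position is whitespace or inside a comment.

Answer: STR

Derivation:
pos=0: enter STRING mode
pos=0: emit STR "a" (now at pos=3)
pos=4: emit LPAREN '('
pos=5: enter STRING mode
pos=5: emit STR "yes" (now at pos=10)
pos=10: emit MINUS '-'
pos=11: emit ID 'x' (now at pos=12)
pos=12: enter COMMENT mode (saw '/*')
exit COMMENT mode (now at pos=19)
pos=20: emit SEMI ';'
pos=22: enter COMMENT mode (saw '/*')
exit COMMENT mode (now at pos=37)
DONE. 6 tokens: [STR, LPAREN, STR, MINUS, ID, SEMI]
Position 1: char is 'a' -> STR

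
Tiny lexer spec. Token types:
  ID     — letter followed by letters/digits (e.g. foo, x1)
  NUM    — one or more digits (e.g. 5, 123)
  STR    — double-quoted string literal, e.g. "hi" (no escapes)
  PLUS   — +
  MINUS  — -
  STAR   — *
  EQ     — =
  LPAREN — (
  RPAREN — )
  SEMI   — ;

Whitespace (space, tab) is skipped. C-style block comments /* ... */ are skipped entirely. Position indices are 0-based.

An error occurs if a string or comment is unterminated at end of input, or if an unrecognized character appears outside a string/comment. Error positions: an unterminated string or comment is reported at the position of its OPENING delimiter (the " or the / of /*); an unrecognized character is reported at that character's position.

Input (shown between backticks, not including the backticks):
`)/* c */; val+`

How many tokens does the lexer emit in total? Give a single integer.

Answer: 4

Derivation:
pos=0: emit RPAREN ')'
pos=1: enter COMMENT mode (saw '/*')
exit COMMENT mode (now at pos=8)
pos=8: emit SEMI ';'
pos=10: emit ID 'val' (now at pos=13)
pos=13: emit PLUS '+'
DONE. 4 tokens: [RPAREN, SEMI, ID, PLUS]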